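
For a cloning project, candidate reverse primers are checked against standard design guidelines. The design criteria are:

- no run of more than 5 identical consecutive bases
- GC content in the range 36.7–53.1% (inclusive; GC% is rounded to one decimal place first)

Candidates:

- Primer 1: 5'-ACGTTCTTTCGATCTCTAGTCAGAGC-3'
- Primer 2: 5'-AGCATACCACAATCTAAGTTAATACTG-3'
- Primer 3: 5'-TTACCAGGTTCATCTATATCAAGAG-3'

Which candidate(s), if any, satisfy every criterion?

Primer 1 only.

Primer 1 (26 nt, A=5 T=9 G=5 C=7): longest run = 3 ✓; GC 12/26 = 46.2% ✓ — passes.
Primer 2 (27 nt, A=11 T=7 G=3 C=6): longest run = 2 ✓; GC 9/27 = 33.3%, outside 36.7–53.1% ✗ — fails.
Primer 3 (25 nt, A=8 T=8 G=4 C=5): longest run = 2 ✓; GC 9/25 = 36.0%, outside 36.7–53.1% ✗ — fails.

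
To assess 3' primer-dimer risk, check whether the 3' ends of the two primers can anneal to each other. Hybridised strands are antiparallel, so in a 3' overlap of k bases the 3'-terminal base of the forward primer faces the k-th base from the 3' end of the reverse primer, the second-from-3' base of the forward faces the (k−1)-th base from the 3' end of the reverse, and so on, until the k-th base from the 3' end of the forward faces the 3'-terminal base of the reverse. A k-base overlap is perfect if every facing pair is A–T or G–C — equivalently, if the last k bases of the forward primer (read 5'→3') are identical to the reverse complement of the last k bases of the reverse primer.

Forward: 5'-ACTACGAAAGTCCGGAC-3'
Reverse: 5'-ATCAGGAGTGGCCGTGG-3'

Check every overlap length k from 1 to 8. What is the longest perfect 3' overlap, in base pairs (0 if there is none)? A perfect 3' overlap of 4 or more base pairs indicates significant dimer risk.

Last 8 bases (5'→3') — forward …GTCCGGAC, reverse …GGCCGTGG.
Reverse complement of the reverse primer's last 8 bases: CCACGGCC; its first k bases are the reverse complement of the reverse primer's last k bases, so a perfect k-base overlap needs the forward primer's last k bases to equal them.
Comparing (forward last k vs required): k=1: C vs C ✓; k=2: AC vs CC ✗; k=3: GAC vs CCA ✗; k=4: GGAC vs CCAC ✗; k=5: CGGAC vs CCACG ✗; k=6: CCGGAC vs CCACGG ✗; k=7: TCCGGAC vs CCACGGC ✗; k=8: GTCCGGAC vs CCACGGCC ✗.
Only k = 1 is perfect, so the longest perfect 3' overlap is 1.

Longest perfect overlap: 1 complementary base pair; below the dimer-risk threshold (threshold 4).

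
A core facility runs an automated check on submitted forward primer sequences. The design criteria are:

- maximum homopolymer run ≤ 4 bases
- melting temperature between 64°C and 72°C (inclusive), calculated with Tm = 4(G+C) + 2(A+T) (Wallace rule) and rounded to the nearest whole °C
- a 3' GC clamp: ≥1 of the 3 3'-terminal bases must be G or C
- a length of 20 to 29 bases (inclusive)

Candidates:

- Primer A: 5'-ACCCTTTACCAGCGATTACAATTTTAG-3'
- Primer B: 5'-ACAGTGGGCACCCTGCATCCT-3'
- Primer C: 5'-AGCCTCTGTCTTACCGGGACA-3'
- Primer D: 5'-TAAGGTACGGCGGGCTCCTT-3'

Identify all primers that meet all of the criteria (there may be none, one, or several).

Primer B, Primer C and Primer D.

Primer A (27 nt, A=8 T=9 G=3 C=7): longest run = 4 ✓; Tm = 2·17 + 4·10 = 74°C, outside 64–72°C ✗; 3' end TAG has 1 G/C ✓; length 27 ✓ — fails.
Primer B (21 nt, A=4 T=4 G=5 C=8): longest run = 3 ✓; Tm = 2·8 + 4·13 = 68°C ✓; 3' end CCT has 2 G/C ✓; length 21 ✓ — passes.
Primer C (21 nt, A=4 T=5 G=5 C=7): longest run = 3 ✓; Tm = 2·9 + 4·12 = 66°C ✓; 3' end ACA has 1 G/C ✓; length 21 ✓ — passes.
Primer D (20 nt, A=3 T=5 G=7 C=5): longest run = 3 ✓; Tm = 2·8 + 4·12 = 64°C ✓; 3' end CTT has 1 G/C ✓; length 20 ✓ — passes.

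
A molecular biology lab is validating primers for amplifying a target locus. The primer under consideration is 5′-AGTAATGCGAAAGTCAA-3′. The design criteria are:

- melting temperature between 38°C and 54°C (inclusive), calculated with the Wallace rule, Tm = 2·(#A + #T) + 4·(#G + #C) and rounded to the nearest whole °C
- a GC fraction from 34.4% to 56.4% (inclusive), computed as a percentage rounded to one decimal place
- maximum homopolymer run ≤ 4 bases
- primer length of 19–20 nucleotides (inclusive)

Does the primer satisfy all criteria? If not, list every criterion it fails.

Fails: length.

Base counts: A=8, T=3, G=4, C=2 (length 17).
Tm: Tm = 2·11 + 4·6 = 46°C ✓
GC content: GC 6/17 = 35.3% ✓
homopolymer run: longest run = 3 ✓
length: length 17, outside 19–20 ✗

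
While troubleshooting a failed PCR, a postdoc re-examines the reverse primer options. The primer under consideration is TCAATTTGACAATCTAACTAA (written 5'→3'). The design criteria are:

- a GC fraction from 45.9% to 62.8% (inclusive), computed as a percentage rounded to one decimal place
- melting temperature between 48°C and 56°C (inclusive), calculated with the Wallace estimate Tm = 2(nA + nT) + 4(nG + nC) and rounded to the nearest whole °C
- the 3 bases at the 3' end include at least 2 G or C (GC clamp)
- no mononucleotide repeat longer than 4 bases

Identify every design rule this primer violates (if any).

Fails: GC content, GC clamp.

Base counts: A=9, T=7, G=1, C=4 (length 21).
GC content: GC 5/21 = 23.8%, outside 45.9–62.8% ✗
Tm: Tm = 2·16 + 4·5 = 52°C ✓
GC clamp: 3' end TAA has 0 G/C, need ≥2 ✗
homopolymer run: longest run = 3 ✓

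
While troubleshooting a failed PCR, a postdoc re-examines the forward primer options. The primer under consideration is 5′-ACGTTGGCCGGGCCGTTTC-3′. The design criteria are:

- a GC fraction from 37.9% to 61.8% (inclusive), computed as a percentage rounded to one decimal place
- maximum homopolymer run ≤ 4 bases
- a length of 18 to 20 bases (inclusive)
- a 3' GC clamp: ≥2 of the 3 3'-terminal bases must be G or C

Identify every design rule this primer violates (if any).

Fails: GC content, GC clamp.

Base counts: A=1, T=5, G=7, C=6 (length 19).
GC content: GC 13/19 = 68.4%, outside 37.9–61.8% ✗
homopolymer run: longest run = 3 ✓
length: length 19 ✓
GC clamp: 3' end TTC has 1 G/C, need ≥2 ✗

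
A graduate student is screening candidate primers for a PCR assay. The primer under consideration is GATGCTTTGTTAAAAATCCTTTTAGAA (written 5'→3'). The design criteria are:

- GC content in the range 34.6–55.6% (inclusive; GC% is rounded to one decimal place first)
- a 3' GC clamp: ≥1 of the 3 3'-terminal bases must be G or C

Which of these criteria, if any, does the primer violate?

Base counts: A=9, T=11, G=4, C=3 (length 27).
GC content: GC 7/27 = 25.9%, outside 34.6–55.6% ✗
GC clamp: 3' end GAA has 1 G/C ✓

Fails: GC content.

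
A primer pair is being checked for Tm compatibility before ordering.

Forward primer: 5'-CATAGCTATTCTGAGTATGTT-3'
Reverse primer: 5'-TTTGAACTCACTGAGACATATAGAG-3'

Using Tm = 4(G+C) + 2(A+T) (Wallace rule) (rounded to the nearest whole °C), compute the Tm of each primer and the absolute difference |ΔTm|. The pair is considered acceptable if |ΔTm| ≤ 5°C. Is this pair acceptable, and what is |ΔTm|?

Forward: A=5 T=9 G=4 C=3 → Tm = 2·14 + 4·7 = 56°C.
Reverse: A=9 T=7 G=5 C=4 → Tm = 2·16 + 4·9 = 68°C.
|ΔTm| = |56 − 68| = 12°C, > 5°C.

|ΔTm| = 12°C; the pair is not acceptable.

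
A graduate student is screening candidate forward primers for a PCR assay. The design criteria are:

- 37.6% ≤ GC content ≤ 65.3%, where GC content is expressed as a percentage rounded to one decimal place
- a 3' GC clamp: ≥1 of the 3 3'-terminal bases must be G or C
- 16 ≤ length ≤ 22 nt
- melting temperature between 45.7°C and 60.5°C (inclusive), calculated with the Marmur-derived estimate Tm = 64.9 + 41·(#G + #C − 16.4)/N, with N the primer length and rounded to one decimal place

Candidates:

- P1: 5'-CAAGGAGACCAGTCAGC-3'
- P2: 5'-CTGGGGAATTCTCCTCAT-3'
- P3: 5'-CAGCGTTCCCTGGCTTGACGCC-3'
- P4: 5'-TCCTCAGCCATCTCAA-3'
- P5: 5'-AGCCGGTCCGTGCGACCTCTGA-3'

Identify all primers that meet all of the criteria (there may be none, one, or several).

P1 and P2.

P1 (17 nt, A=6 T=1 G=5 C=5): GC 10/17 = 58.8% ✓; 3' end AGC has 2 G/C ✓; length 17 ✓; Tm = 64.9 + 41·(10 − 16.4)/17 = 49.5°C ✓ — passes.
P2 (18 nt, A=3 T=6 G=4 C=5): GC 9/18 = 50.0% ✓; 3' end CAT has 1 G/C ✓; length 18 ✓; Tm = 64.9 + 41·(9 − 16.4)/18 = 48.0°C ✓ — passes.
P3 (22 nt, A=2 T=5 G=6 C=9): GC 15/22 = 68.2%, outside 37.6–65.3% ✗; 3' end GCC has 3 G/C ✓; length 22 ✓; Tm = 64.9 + 41·(15 − 16.4)/22 = 62.3°C, outside 45.7–60.5°C ✗ — fails.
P4 (16 nt, A=4 T=4 G=1 C=7): GC 8/16 = 50.0% ✓; 3' end CAA has 1 G/C ✓; length 16 ✓; Tm = 64.9 + 41·(8 − 16.4)/16 = 43.4°C, outside 45.7–60.5°C ✗ — fails.
P5 (22 nt, A=3 T=4 G=7 C=8): GC 15/22 = 68.2%, outside 37.6–65.3% ✗; 3' end TGA has 1 G/C ✓; length 22 ✓; Tm = 64.9 + 41·(15 − 16.4)/22 = 62.3°C, outside 45.7–60.5°C ✗ — fails.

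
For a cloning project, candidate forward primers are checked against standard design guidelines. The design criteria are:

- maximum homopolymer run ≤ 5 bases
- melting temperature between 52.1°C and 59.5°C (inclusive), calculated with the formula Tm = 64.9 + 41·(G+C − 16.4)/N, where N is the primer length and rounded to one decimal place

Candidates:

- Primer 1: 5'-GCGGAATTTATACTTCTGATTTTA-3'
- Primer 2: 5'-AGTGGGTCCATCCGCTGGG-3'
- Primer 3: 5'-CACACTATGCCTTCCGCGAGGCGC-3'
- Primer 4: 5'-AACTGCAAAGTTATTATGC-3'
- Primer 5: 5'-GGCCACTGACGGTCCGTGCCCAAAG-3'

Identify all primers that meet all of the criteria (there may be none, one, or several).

Primer 1 (24 nt, A=6 T=11 G=4 C=3): longest run = 4 ✓; Tm = 64.9 + 41·(7 − 16.4)/24 = 48.8°C, outside 52.1–59.5°C ✗ — fails.
Primer 2 (19 nt, A=2 T=4 G=8 C=5): longest run = 3 ✓; Tm = 64.9 + 41·(13 − 16.4)/19 = 57.6°C ✓ — passes.
Primer 3 (24 nt, A=4 T=4 G=6 C=10): longest run = 2 ✓; Tm = 64.9 + 41·(16 − 16.4)/24 = 64.2°C, outside 52.1–59.5°C ✗ — fails.
Primer 4 (19 nt, A=7 T=6 G=3 C=3): longest run = 3 ✓; Tm = 64.9 + 41·(6 − 16.4)/19 = 42.5°C, outside 52.1–59.5°C ✗ — fails.
Primer 5 (25 nt, A=5 T=3 G=8 C=9): longest run = 3 ✓; Tm = 64.9 + 41·(17 − 16.4)/25 = 65.9°C, outside 52.1–59.5°C ✗ — fails.

Primer 2 only.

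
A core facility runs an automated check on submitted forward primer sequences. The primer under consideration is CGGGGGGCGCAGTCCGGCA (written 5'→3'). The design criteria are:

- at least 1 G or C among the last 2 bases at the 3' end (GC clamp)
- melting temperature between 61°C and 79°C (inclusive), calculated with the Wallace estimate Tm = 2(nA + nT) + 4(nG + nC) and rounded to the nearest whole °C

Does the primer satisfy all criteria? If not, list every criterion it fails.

Base counts: A=2, T=1, G=10, C=6 (length 19).
GC clamp: 3' end CA has 1 G/C ✓
Tm: Tm = 2·3 + 4·16 = 70°C ✓

Meets all criteria.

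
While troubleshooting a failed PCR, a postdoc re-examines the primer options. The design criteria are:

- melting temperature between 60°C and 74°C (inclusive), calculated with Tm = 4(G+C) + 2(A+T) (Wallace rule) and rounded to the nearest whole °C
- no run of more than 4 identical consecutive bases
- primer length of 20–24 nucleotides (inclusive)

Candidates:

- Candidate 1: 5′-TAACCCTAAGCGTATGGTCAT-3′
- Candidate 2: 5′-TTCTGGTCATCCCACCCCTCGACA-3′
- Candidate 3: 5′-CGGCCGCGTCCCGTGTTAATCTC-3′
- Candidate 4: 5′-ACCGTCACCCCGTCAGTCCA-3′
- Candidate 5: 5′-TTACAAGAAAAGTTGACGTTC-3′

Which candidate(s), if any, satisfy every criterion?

Candidate 1 and Candidate 4.

Candidate 1 (21 nt, A=6 T=6 G=4 C=5): Tm = 2·12 + 4·9 = 60°C ✓; longest run = 3 ✓; length 21 ✓ — passes.
Candidate 2 (24 nt, A=4 T=6 G=3 C=11): Tm = 2·10 + 4·14 = 76°C, outside 60–74°C ✗; longest run = 4 ✓; length 24 ✓ — fails.
Candidate 3 (23 nt, A=2 T=6 G=6 C=9): Tm = 2·8 + 4·15 = 76°C, outside 60–74°C ✗; longest run = 3 ✓; length 23 ✓ — fails.
Candidate 4 (20 nt, A=4 T=3 G=3 C=10): Tm = 2·7 + 4·13 = 66°C ✓; longest run = 4 ✓; length 20 ✓ — passes.
Candidate 5 (21 nt, A=8 T=6 G=4 C=3): Tm = 2·14 + 4·7 = 56°C, outside 60–74°C ✗; longest run = 4 ✓; length 21 ✓ — fails.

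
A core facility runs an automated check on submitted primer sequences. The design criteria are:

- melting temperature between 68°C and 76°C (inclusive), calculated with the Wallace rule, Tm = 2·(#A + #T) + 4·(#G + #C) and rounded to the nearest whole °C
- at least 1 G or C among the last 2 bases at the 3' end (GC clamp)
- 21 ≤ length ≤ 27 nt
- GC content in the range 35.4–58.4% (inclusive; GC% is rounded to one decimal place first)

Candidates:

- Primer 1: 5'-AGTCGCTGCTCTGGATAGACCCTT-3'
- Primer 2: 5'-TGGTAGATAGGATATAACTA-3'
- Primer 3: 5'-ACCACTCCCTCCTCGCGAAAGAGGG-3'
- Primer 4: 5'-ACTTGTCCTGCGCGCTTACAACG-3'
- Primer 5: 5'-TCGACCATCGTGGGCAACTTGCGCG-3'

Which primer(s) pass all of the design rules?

Primer 1 (24 nt, A=4 T=7 G=6 C=7): Tm = 2·11 + 4·13 = 74°C ✓; 3' end TT has 0 G/C, need ≥1 ✗; length 24 ✓; GC 13/24 = 54.2% ✓ — fails.
Primer 2 (20 nt, A=8 T=6 G=5 C=1): Tm = 2·14 + 4·6 = 52°C, outside 68–76°C ✗; 3' end TA has 0 G/C, need ≥1 ✗; length 20, outside 21–27 ✗; GC 6/20 = 30.0%, outside 35.4–58.4% ✗ — fails.
Primer 3 (25 nt, A=6 T=3 G=6 C=10): Tm = 2·9 + 4·16 = 82°C, outside 68–76°C ✗; 3' end GG has 2 G/C ✓; length 25 ✓; GC 16/25 = 64.0%, outside 35.4–58.4% ✗ — fails.
Primer 4 (23 nt, A=4 T=6 G=5 C=8): Tm = 2·10 + 4·13 = 72°C ✓; 3' end CG has 2 G/C ✓; length 23 ✓; GC 13/23 = 56.5% ✓ — passes.
Primer 5 (25 nt, A=4 T=5 G=8 C=8): Tm = 2·9 + 4·16 = 82°C, outside 68–76°C ✗; 3' end CG has 2 G/C ✓; length 25 ✓; GC 16/25 = 64.0%, outside 35.4–58.4% ✗ — fails.

Primer 4 only.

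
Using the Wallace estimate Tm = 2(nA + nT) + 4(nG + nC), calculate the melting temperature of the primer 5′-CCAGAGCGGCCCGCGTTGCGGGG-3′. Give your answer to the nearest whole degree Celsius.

84°C

Base counts: A=2, T=2, G=11, C=8 (length 23).
Tm = 2·(2+2) + 4·(11+8) = 2·4 + 4·19 = 8 + 76 = 84°C.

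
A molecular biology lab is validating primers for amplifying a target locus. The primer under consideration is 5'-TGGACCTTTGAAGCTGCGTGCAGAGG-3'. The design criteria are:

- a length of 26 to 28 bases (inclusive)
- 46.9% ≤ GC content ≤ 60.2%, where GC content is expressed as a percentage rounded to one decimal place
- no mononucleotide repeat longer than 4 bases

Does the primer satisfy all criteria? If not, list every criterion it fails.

Meets all criteria.

Base counts: A=5, T=6, G=10, C=5 (length 26).
length: length 26 ✓
GC content: GC 15/26 = 57.7% ✓
homopolymer run: longest run = 3 ✓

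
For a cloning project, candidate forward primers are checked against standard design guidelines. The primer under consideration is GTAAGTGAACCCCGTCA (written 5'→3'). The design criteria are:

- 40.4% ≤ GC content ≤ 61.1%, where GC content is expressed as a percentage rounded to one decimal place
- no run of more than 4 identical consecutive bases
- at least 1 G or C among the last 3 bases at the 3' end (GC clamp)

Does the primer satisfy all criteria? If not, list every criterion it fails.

Base counts: A=5, T=3, G=4, C=5 (length 17).
GC content: GC 9/17 = 52.9% ✓
homopolymer run: longest run = 4 ✓
GC clamp: 3' end TCA has 1 G/C ✓

Meets all criteria.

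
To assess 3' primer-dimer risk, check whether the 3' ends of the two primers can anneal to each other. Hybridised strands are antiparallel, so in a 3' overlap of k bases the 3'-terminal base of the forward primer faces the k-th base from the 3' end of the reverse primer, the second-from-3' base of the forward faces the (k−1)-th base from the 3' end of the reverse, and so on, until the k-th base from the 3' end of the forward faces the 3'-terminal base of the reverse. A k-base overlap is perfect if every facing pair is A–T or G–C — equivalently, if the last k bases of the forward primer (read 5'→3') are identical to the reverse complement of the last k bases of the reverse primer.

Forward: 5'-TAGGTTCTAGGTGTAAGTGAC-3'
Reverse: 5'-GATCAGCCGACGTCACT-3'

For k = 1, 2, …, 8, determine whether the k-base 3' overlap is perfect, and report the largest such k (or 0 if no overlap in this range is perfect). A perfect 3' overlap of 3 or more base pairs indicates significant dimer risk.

Longest perfect overlap: 6 complementary base pairs; significant dimer risk (threshold 3).

Last 8 bases (5'→3') — forward …TAAGTGAC, reverse …ACGTCACT.
Reverse complement of the reverse primer's last 8 bases: AGTGACGT; its first k bases are the reverse complement of the reverse primer's last k bases, so a perfect k-base overlap needs the forward primer's last k bases to equal them.
Comparing (forward last k vs required): k=1: C vs A ✗; k=2: AC vs AG ✗; k=3: GAC vs AGT ✗; k=4: TGAC vs AGTG ✗; k=5: GTGAC vs AGTGA ✗; k=6: AGTGAC vs AGTGAC ✓; k=7: AAGTGAC vs AGTGACG ✗; k=8: TAAGTGAC vs AGTGACGT ✗.
Only k = 6 is perfect, so the longest perfect 3' overlap is 6.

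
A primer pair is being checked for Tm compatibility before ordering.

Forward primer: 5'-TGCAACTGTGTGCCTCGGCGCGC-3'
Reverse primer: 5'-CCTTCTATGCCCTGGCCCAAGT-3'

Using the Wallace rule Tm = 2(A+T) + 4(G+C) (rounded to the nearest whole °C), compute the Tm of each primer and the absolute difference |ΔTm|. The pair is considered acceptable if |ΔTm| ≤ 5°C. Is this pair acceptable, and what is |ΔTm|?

Forward: A=2 T=5 G=8 C=8 → Tm = 2·7 + 4·16 = 78°C.
Reverse: A=3 T=6 G=4 C=9 → Tm = 2·9 + 4·13 = 70°C.
|ΔTm| = |78 − 70| = 8°C, > 5°C.

|ΔTm| = 8°C; the pair is not acceptable.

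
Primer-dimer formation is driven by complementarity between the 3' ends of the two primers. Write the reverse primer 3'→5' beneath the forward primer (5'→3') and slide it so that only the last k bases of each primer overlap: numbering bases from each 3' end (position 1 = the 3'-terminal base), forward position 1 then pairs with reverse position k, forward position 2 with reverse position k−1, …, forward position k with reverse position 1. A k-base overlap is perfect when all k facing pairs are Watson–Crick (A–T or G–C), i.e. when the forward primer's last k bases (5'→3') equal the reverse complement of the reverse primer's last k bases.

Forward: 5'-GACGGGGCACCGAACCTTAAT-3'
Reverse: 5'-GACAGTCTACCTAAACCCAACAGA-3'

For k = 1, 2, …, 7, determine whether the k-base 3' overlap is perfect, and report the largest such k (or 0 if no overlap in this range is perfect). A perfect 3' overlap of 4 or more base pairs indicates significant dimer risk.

Longest perfect overlap: 1 complementary base pair; below the dimer-risk threshold (threshold 4).

Last 7 bases (5'→3') — forward …CCTTAAT, reverse …CAACAGA.
Reverse complement of the reverse primer's last 7 bases: TCTGTTG; its first k bases are the reverse complement of the reverse primer's last k bases, so a perfect k-base overlap needs the forward primer's last k bases to equal them.
Comparing (forward last k vs required): k=1: T vs T ✓; k=2: AT vs TC ✗; k=3: AAT vs TCT ✗; k=4: TAAT vs TCTG ✗; k=5: TTAAT vs TCTGT ✗; k=6: CTTAAT vs TCTGTT ✗; k=7: CCTTAAT vs TCTGTTG ✗.
Only k = 1 is perfect, so the longest perfect 3' overlap is 1.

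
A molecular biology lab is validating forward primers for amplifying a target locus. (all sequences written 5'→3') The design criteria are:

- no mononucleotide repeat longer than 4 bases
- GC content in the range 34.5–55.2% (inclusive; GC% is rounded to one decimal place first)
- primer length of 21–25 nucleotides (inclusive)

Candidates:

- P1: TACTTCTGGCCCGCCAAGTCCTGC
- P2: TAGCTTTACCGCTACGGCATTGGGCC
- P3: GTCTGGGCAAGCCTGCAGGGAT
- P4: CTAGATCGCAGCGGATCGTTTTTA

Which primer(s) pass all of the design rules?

None of the candidates satisfy all criteria.

P1 (24 nt, A=3 T=6 G=5 C=10): longest run = 3 ✓; GC 15/24 = 62.5%, outside 34.5–55.2% ✗; length 24 ✓ — fails.
P2 (26 nt, A=4 T=7 G=7 C=8): longest run = 3 ✓; GC 15/26 = 57.7%, outside 34.5–55.2% ✗; length 26, outside 21–25 ✗ — fails.
P3 (22 nt, A=4 T=4 G=9 C=5): longest run = 3 ✓; GC 14/22 = 63.6%, outside 34.5–55.2% ✗; length 22 ✓ — fails.
P4 (24 nt, A=5 T=8 G=6 C=5): longest run = 5, exceeds 4 ✗; GC 11/24 = 45.8% ✓; length 24 ✓ — fails.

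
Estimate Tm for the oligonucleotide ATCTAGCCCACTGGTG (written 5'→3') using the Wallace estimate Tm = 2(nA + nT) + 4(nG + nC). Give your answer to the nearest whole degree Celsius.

Base counts: A=3, T=4, G=4, C=5 (length 16).
Tm = 2·(3+4) + 4·(4+5) = 2·7 + 4·9 = 14 + 36 = 50°C.

50°C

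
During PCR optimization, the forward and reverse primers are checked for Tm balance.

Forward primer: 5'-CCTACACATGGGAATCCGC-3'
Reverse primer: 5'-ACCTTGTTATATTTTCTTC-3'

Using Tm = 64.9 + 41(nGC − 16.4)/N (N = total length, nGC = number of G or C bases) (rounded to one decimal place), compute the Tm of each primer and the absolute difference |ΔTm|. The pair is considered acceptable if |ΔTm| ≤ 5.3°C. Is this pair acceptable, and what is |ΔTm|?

|ΔTm| = 12.9°C; the pair is not acceptable.

Forward: G+C = 11, N = 19 → Tm = 64.9 + 41·(11 − 16.4)/19 = 53.2°C.
Reverse: G+C = 5, N = 19 → Tm = 64.9 + 41·(5 − 16.4)/19 = 40.3°C.
|ΔTm| = |53.2 − 40.3| = 12.9°C, > 5.3°C.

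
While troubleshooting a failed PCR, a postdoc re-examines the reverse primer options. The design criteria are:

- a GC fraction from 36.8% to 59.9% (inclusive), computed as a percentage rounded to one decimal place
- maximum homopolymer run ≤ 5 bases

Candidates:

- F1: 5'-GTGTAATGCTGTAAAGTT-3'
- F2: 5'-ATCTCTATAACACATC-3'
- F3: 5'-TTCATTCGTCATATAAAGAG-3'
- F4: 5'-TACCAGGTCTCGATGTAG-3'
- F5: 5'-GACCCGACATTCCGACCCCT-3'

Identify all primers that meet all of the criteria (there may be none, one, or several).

F4 only.

F1 (18 nt, A=5 T=7 G=5 C=1): GC 6/18 = 33.3%, outside 36.8–59.9% ✗; longest run = 3 ✓ — fails.
F2 (16 nt, A=6 T=5 G=0 C=5): GC 5/16 = 31.3%, outside 36.8–59.9% ✗; longest run = 2 ✓ — fails.
F3 (20 nt, A=7 T=7 G=3 C=3): GC 6/20 = 30.0%, outside 36.8–59.9% ✗; longest run = 3 ✓ — fails.
F4 (18 nt, A=4 T=5 G=5 C=4): GC 9/18 = 50.0% ✓; longest run = 2 ✓ — passes.
F5 (20 nt, A=4 T=3 G=3 C=10): GC 13/20 = 65.0%, outside 36.8–59.9% ✗; longest run = 4 ✓ — fails.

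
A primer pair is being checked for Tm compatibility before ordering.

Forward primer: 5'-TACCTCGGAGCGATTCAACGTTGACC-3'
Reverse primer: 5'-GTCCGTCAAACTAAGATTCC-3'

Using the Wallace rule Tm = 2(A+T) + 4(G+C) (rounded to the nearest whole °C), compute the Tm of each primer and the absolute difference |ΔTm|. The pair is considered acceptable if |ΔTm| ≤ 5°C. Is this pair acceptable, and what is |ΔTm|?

|ΔTm| = 22°C; the pair is not acceptable.

Forward: A=6 T=6 G=6 C=8 → Tm = 2·12 + 4·14 = 80°C.
Reverse: A=6 T=5 G=3 C=6 → Tm = 2·11 + 4·9 = 58°C.
|ΔTm| = |80 − 58| = 22°C, > 5°C.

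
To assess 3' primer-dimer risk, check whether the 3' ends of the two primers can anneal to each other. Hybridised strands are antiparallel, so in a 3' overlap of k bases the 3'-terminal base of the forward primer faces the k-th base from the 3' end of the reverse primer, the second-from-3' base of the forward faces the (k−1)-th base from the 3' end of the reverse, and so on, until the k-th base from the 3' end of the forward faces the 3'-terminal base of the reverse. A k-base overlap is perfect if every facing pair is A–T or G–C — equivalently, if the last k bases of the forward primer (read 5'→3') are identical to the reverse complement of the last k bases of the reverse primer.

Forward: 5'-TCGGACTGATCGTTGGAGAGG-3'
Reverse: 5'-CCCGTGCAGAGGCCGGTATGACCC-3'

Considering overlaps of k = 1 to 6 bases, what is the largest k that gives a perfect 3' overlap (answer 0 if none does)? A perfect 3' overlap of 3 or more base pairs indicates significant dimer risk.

Last 6 bases (5'→3') — forward …GAGAGG, reverse …TGACCC.
Reverse complement of the reverse primer's last 6 bases: GGGTCA; its first k bases are the reverse complement of the reverse primer's last k bases, so a perfect k-base overlap needs the forward primer's last k bases to equal them.
Comparing (forward last k vs required): k=1: G vs G ✓; k=2: GG vs GG ✓; k=3: AGG vs GGG ✗; k=4: GAGG vs GGGT ✗; k=5: AGAGG vs GGGTC ✗; k=6: GAGAGG vs GGGTCA ✗.
Perfect overlaps at k = 1, 2; the largest is 2.

Longest perfect overlap: 2 complementary base pairs; below the dimer-risk threshold (threshold 3).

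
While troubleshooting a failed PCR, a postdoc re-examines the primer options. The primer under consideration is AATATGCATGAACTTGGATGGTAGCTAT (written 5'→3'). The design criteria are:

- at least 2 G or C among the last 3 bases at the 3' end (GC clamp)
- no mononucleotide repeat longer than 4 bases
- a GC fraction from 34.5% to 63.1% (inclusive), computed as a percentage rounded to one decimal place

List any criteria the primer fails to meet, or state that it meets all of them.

Fails: GC clamp.

Base counts: A=9, T=9, G=7, C=3 (length 28).
GC clamp: 3' end TAT has 0 G/C, need ≥2 ✗
homopolymer run: longest run = 2 ✓
GC content: GC 10/28 = 35.7% ✓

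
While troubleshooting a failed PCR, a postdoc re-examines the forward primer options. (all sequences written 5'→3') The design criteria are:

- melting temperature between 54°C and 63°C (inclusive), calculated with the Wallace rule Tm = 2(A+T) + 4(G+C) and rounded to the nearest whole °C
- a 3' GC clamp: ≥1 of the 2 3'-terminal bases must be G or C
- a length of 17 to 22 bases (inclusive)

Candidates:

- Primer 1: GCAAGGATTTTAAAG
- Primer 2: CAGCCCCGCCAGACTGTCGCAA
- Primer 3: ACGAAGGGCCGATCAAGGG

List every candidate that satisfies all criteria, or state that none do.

Primer 3 only.

Primer 1 (15 nt, A=6 T=4 G=4 C=1): Tm = 2·10 + 4·5 = 40°C, outside 54–63°C ✗; 3' end AG has 1 G/C ✓; length 15, outside 17–22 ✗ — fails.
Primer 2 (22 nt, A=5 T=2 G=5 C=10): Tm = 2·7 + 4·15 = 74°C, outside 54–63°C ✗; 3' end AA has 0 G/C, need ≥1 ✗; length 22 ✓ — fails.
Primer 3 (19 nt, A=6 T=1 G=8 C=4): Tm = 2·7 + 4·12 = 62°C ✓; 3' end GG has 2 G/C ✓; length 19 ✓ — passes.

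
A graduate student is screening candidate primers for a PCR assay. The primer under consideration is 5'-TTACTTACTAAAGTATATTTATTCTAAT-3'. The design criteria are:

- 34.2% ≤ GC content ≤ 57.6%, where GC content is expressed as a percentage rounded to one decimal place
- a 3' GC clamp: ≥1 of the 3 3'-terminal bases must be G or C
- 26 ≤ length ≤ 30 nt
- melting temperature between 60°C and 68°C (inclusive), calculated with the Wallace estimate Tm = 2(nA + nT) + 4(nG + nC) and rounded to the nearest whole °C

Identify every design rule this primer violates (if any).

Base counts: A=10, T=14, G=1, C=3 (length 28).
GC content: GC 4/28 = 14.3%, outside 34.2–57.6% ✗
GC clamp: 3' end AAT has 0 G/C, need ≥1 ✗
length: length 28 ✓
Tm: Tm = 2·24 + 4·4 = 64°C ✓

Fails: GC content, GC clamp.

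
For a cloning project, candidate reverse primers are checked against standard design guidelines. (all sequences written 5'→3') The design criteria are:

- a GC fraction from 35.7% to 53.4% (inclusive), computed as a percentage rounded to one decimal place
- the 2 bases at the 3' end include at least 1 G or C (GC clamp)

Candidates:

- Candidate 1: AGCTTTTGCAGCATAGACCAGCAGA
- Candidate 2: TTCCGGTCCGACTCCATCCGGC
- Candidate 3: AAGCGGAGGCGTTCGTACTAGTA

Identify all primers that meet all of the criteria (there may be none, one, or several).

Candidate 1 (25 nt, A=8 T=5 G=6 C=6): GC 12/25 = 48.0% ✓; 3' end GA has 1 G/C ✓ — passes.
Candidate 2 (22 nt, A=2 T=5 G=5 C=10): GC 15/22 = 68.2%, outside 35.7–53.4% ✗; 3' end GC has 2 G/C ✓ — fails.
Candidate 3 (23 nt, A=6 T=5 G=8 C=4): GC 12/23 = 52.2% ✓; 3' end TA has 0 G/C, need ≥1 ✗ — fails.

Candidate 1 only.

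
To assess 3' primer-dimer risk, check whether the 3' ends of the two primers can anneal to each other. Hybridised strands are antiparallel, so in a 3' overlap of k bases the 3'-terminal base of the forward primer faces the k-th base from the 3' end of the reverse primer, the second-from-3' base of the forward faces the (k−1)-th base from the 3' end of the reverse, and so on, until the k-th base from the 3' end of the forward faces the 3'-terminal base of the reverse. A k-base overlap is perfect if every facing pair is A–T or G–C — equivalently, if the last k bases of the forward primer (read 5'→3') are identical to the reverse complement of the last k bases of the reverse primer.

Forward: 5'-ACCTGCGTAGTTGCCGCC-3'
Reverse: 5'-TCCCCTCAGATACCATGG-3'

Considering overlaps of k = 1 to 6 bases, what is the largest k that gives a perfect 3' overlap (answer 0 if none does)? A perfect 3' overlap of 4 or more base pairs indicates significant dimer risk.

Longest perfect overlap: 2 complementary base pairs; below the dimer-risk threshold (threshold 4).

Last 6 bases (5'→3') — forward …GCCGCC, reverse …CCATGG.
Reverse complement of the reverse primer's last 6 bases: CCATGG; its first k bases are the reverse complement of the reverse primer's last k bases, so a perfect k-base overlap needs the forward primer's last k bases to equal them.
Comparing (forward last k vs required): k=1: C vs C ✓; k=2: CC vs CC ✓; k=3: GCC vs CCA ✗; k=4: CGCC vs CCAT ✗; k=5: CCGCC vs CCATG ✗; k=6: GCCGCC vs CCATGG ✗.
Perfect overlaps at k = 1, 2; the largest is 2.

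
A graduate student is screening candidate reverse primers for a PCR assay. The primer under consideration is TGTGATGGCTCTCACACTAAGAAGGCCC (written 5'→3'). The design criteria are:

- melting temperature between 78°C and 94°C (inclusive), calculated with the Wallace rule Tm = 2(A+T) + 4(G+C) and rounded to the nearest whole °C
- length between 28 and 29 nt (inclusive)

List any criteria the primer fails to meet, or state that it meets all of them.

Meets all criteria.

Base counts: A=7, T=6, G=7, C=8 (length 28).
Tm: Tm = 2·13 + 4·15 = 86°C ✓
length: length 28 ✓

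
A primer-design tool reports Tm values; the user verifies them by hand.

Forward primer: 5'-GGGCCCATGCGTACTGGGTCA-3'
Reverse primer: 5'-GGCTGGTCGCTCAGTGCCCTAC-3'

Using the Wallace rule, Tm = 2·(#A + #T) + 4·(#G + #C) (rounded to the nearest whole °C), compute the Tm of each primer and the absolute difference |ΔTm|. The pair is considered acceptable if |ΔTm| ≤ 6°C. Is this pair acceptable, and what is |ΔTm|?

Forward: A=3 T=4 G=8 C=6 → Tm = 2·7 + 4·14 = 70°C.
Reverse: A=2 T=5 G=7 C=8 → Tm = 2·7 + 4·15 = 74°C.
|ΔTm| = |70 − 74| = 4°C, ≤ 6°C.

|ΔTm| = 4°C; the pair is acceptable.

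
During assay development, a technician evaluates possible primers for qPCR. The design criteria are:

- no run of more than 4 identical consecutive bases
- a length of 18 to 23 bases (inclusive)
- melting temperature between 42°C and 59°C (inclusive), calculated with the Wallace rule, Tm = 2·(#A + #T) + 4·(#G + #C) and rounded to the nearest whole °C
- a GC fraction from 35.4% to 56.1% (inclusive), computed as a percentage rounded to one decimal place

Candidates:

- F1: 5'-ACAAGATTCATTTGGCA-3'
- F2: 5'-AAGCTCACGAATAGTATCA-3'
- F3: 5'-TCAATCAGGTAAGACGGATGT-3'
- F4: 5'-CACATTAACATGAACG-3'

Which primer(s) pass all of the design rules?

F2 only.

F1 (17 nt, A=6 T=5 G=3 C=3): longest run = 3 ✓; length 17, outside 18–23 ✗; Tm = 2·11 + 4·6 = 46°C ✓; GC 6/17 = 35.3%, outside 35.4–56.1% ✗ — fails.
F2 (19 nt, A=8 T=4 G=3 C=4): longest run = 2 ✓; length 19 ✓; Tm = 2·12 + 4·7 = 52°C ✓; GC 7/19 = 36.8% ✓ — passes.
F3 (21 nt, A=7 T=5 G=6 C=3): longest run = 2 ✓; length 21 ✓; Tm = 2·12 + 4·9 = 60°C, outside 42–59°C ✗; GC 9/21 = 42.9% ✓ — fails.
F4 (16 nt, A=7 T=3 G=2 C=4): longest run = 2 ✓; length 16, outside 18–23 ✗; Tm = 2·10 + 4·6 = 44°C ✓; GC 6/16 = 37.5% ✓ — fails.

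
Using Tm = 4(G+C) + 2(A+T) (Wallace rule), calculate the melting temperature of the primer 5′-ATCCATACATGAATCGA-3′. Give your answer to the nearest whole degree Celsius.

46°C

Base counts: A=7, T=4, G=2, C=4 (length 17).
Tm = 2·(7+4) + 4·(2+4) = 2·11 + 4·6 = 22 + 24 = 46°C.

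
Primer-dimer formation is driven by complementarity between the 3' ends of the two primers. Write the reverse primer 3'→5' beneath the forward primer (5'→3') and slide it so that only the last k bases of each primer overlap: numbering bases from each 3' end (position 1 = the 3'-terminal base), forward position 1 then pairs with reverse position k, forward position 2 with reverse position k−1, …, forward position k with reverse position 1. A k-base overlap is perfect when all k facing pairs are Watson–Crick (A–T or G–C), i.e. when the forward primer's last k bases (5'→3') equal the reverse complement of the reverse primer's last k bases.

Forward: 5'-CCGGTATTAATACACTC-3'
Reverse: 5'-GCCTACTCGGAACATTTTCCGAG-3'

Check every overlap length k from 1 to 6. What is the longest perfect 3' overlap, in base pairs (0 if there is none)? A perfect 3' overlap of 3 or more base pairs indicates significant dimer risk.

Last 6 bases (5'→3') — forward …ACACTC, reverse …TCCGAG.
Reverse complement of the reverse primer's last 6 bases: CTCGGA; its first k bases are the reverse complement of the reverse primer's last k bases, so a perfect k-base overlap needs the forward primer's last k bases to equal them.
Comparing (forward last k vs required): k=1: C vs C ✓; k=2: TC vs CT ✗; k=3: CTC vs CTC ✓; k=4: ACTC vs CTCG ✗; k=5: CACTC vs CTCGG ✗; k=6: ACACTC vs CTCGGA ✗.
Perfect overlaps at k = 1, 3; the largest is 3.

Longest perfect overlap: 3 complementary base pairs; significant dimer risk (threshold 3).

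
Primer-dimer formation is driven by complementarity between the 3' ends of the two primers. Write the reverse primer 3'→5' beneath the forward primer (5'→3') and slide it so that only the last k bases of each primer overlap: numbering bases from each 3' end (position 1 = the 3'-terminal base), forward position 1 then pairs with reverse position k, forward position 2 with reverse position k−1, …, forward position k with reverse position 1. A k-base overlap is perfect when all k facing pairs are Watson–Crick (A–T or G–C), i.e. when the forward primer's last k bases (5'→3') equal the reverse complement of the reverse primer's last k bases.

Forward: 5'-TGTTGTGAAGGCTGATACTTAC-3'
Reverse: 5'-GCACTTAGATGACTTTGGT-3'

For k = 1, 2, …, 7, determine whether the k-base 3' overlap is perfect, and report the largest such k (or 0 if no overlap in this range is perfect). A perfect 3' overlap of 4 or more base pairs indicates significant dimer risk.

Longest perfect overlap: 2 complementary base pairs; below the dimer-risk threshold (threshold 4).

Last 7 bases (5'→3') — forward …TACTTAC, reverse …CTTTGGT.
Reverse complement of the reverse primer's last 7 bases: ACCAAAG; its first k bases are the reverse complement of the reverse primer's last k bases, so a perfect k-base overlap needs the forward primer's last k bases to equal them.
Comparing (forward last k vs required): k=1: C vs A ✗; k=2: AC vs AC ✓; k=3: TAC vs ACC ✗; k=4: TTAC vs ACCA ✗; k=5: CTTAC vs ACCAA ✗; k=6: ACTTAC vs ACCAAA ✗; k=7: TACTTAC vs ACCAAAG ✗.
Only k = 2 is perfect, so the longest perfect 3' overlap is 2.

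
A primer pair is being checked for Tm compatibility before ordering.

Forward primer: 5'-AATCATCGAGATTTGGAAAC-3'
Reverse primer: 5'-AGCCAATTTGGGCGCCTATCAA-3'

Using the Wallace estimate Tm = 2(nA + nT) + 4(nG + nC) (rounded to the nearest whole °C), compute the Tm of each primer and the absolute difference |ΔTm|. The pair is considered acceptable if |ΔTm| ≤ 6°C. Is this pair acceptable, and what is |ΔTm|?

Forward: A=8 T=5 G=4 C=3 → Tm = 2·13 + 4·7 = 54°C.
Reverse: A=6 T=5 G=5 C=6 → Tm = 2·11 + 4·11 = 66°C.
|ΔTm| = |54 − 66| = 12°C, > 6°C.

|ΔTm| = 12°C; the pair is not acceptable.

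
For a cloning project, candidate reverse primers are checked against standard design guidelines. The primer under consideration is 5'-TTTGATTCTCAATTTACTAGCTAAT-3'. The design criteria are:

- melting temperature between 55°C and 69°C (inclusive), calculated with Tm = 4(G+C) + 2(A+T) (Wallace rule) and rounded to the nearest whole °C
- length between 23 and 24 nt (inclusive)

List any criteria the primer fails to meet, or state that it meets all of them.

Fails: length.

Base counts: A=7, T=12, G=2, C=4 (length 25).
Tm: Tm = 2·19 + 4·6 = 62°C ✓
length: length 25, outside 23–24 ✗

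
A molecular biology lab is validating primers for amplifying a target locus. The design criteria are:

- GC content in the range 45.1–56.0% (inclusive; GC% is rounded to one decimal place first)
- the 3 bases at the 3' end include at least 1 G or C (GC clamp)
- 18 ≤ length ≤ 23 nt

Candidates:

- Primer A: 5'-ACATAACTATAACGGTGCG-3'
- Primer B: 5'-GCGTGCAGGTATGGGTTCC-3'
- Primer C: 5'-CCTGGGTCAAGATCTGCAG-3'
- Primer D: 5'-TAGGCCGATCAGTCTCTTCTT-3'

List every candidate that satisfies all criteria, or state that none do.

Primer A (19 nt, A=7 T=4 G=4 C=4): GC 8/19 = 42.1%, outside 45.1–56.0% ✗; 3' end GCG has 3 G/C ✓; length 19 ✓ — fails.
Primer B (19 nt, A=2 T=5 G=8 C=4): GC 12/19 = 63.2%, outside 45.1–56.0% ✗; 3' end TCC has 2 G/C ✓; length 19 ✓ — fails.
Primer C (19 nt, A=4 T=4 G=6 C=5): GC 11/19 = 57.9%, outside 45.1–56.0% ✗; 3' end CAG has 2 G/C ✓; length 19 ✓ — fails.
Primer D (21 nt, A=3 T=8 G=4 C=6): GC 10/21 = 47.6% ✓; 3' end CTT has 1 G/C ✓; length 21 ✓ — passes.

Primer D only.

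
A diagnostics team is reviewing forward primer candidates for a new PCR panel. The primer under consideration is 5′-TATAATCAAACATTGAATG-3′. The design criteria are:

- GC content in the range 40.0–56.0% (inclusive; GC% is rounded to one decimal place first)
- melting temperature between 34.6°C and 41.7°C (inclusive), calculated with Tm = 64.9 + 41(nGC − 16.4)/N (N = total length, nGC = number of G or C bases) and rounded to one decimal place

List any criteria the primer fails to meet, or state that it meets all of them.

Base counts: A=9, T=6, G=2, C=2 (length 19).
GC content: GC 4/19 = 21.1%, outside 40.0–56.0% ✗
Tm: Tm = 64.9 + 41·(4 − 16.4)/19 = 38.1°C ✓

Fails: GC content.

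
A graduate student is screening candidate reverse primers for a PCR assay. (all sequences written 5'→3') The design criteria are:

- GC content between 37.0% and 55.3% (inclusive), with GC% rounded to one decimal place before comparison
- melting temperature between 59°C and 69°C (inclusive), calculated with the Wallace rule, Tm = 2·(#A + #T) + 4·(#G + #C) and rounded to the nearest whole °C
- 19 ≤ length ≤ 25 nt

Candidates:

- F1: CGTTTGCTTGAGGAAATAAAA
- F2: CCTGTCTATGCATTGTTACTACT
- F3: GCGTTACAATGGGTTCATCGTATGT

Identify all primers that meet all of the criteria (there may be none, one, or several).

F1 (21 nt, A=8 T=6 G=5 C=2): GC 7/21 = 33.3%, outside 37.0–55.3% ✗; Tm = 2·14 + 4·7 = 56°C, outside 59–69°C ✗; length 21 ✓ — fails.
F2 (23 nt, A=4 T=10 G=3 C=6): GC 9/23 = 39.1% ✓; Tm = 2·14 + 4·9 = 64°C ✓; length 23 ✓ — passes.
F3 (25 nt, A=5 T=9 G=7 C=4): GC 11/25 = 44.0% ✓; Tm = 2·14 + 4·11 = 72°C, outside 59–69°C ✗; length 25 ✓ — fails.

F2 only.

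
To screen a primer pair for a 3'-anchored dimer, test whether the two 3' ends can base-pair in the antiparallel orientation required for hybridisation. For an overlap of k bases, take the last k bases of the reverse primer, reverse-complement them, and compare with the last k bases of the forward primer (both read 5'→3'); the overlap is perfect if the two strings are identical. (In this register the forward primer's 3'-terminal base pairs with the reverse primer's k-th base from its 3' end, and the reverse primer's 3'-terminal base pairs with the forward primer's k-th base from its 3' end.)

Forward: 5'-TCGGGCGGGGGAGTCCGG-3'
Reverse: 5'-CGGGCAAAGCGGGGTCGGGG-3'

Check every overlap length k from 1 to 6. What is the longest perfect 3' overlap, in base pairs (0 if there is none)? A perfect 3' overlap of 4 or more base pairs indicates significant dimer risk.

Longest perfect overlap: 0 complementary base pairs; below the dimer-risk threshold (threshold 4).

Last 6 bases (5'→3') — forward …GTCCGG, reverse …TCGGGG.
Reverse complement of the reverse primer's last 6 bases: CCCCGA; its first k bases are the reverse complement of the reverse primer's last k bases, so a perfect k-base overlap needs the forward primer's last k bases to equal them.
Comparing (forward last k vs required): k=1: G vs C ✗; k=2: GG vs CC ✗; k=3: CGG vs CCC ✗; k=4: CCGG vs CCCC ✗; k=5: TCCGG vs CCCCG ✗; k=6: GTCCGG vs CCCCGA ✗.
No overlap length from 1 to 6 is perfect, so the longest perfect 3' overlap is 0.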